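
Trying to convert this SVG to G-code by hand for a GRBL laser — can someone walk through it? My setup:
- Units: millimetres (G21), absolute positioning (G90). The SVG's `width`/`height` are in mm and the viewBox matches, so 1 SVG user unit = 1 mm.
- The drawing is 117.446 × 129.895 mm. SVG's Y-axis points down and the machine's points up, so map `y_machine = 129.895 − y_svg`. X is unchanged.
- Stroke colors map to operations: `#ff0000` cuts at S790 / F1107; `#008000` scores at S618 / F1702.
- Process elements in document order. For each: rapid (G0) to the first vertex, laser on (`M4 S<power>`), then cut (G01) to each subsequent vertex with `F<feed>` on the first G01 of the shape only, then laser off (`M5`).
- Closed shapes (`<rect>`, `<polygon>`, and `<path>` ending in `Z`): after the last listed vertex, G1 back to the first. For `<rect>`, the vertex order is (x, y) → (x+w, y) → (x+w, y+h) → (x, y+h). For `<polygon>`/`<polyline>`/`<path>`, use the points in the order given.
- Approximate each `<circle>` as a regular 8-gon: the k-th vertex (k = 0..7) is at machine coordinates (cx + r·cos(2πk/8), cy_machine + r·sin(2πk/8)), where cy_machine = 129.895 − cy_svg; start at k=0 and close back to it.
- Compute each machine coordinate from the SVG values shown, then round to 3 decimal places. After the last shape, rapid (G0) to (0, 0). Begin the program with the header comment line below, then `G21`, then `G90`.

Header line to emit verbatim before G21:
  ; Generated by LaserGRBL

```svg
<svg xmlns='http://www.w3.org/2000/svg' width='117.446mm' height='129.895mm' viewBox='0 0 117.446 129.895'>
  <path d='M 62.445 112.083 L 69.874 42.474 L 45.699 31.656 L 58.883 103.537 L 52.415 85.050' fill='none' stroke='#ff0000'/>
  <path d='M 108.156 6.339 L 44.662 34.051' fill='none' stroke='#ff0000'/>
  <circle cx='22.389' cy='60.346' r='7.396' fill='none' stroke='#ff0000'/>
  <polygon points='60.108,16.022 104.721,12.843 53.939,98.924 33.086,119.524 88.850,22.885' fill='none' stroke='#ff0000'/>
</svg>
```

; Generated by LaserGRBL
G21
G90
G0 X62.445 Y17.812
M4 S790
G01 X69.874 Y87.421 F1107
G01 X45.699 Y98.239
G01 X58.883 Y26.358
G01 X52.415 Y44.845
M5
G0 X108.156 Y123.556
M4 S790
G01 X44.662 Y95.844 F1107
M5
G0 X29.785 Y69.549
M4 S790
G01 X27.619 Y74.779 F1107
G01 X22.389 Y76.945
G01 X17.159 Y74.779
G01 X14.993 Y69.549
G01 X17.159 Y64.319
G01 X22.389 Y62.153
G01 X27.619 Y64.319
G01 X29.785 Y69.549
M5
G0 X60.108 Y113.873
M4 S790
G01 X104.721 Y117.052 F1107
G01 X53.939 Y30.971
G01 X33.086 Y10.371
G01 X88.850 Y107.010
G01 X60.108 Y113.873
M5
G0 X0.000 Y0.000

Since the viewBox matches the mm dimensions, user units are millimetres directly. The only transform is the Y-flip y_m = 129.895 − y_svg.

Shape 1 is a open polyline drawn with `<path>`. Its stroke #ff0000 means cut at S790, F1107. After flipping Y the toolpath is (62.445,17.812) → (69.874,87.421) → (45.699,98.239) → (58.883,26.358) → (52.415,44.845).

Shape 2 is a line segment drawn with `<path>`. Its stroke #ff0000 means cut at S790, F1107. After flipping Y the toolpath is (108.156,123.556) → (44.662,95.844).

Shape 3 is a circle drawn with `<circle>`. Its stroke #ff0000 means cut at S790, F1107. After flipping Y the toolpath is (29.785,69.549) → (27.619,74.779) → (22.389,76.945) → (17.159,74.779) → (14.993,69.549) → (17.159,64.319) → (22.389,62.153) → (27.619,64.319) → (29.785,69.549), returning to the start.

Shape 4 is a closed polygon drawn with `<polygon>`. Its stroke #ff0000 means cut at S790, F1107. After flipping Y the toolpath is (60.108,113.873) → (104.721,117.052) → (53.939,30.971) → (33.086,10.371) → (88.850,107.010) → (60.108,113.873), returning to the start.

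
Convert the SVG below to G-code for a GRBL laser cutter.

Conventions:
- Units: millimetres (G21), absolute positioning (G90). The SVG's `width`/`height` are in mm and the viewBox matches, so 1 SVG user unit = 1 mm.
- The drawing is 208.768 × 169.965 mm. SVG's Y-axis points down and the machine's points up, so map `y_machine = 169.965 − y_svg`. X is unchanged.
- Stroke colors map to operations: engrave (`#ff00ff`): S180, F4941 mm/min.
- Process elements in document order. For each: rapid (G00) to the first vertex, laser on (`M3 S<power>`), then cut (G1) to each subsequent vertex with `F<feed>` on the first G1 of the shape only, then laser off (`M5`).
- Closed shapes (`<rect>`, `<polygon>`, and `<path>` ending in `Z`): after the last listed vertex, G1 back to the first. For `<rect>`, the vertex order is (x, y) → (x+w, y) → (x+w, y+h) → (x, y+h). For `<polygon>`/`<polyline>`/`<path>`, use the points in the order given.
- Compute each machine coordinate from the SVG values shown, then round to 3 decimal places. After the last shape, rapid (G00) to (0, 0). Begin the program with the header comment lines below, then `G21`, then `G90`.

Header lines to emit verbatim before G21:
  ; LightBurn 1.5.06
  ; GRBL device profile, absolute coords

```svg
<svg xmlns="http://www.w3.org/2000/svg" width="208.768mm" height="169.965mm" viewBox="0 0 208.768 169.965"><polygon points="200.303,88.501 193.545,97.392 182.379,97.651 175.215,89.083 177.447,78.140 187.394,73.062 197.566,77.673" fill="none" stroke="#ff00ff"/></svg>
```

Since the viewBox matches the mm dimensions, user units are millimetres directly. The only transform is the Y-flip y_m = 169.965 − y_svg.

Shape 1 is a regular polygon drawn with `<polygon>`. Its stroke #ff00ff means engrave at S180, F4941. After flipping Y the toolpath is (200.303,81.464) → (193.545,72.573) → (182.379,72.314) → (175.215,80.882) → (177.447,91.825) → (187.394,96.903) → (197.566,92.292) → (200.303,81.464), returning to the start.

; LightBurn 1.5.06
; GRBL device profile, absolute coords
G21
G90
G00 X200.303 Y81.464
M3 S180
G1 X193.545 Y72.573 F4941
G1 X182.379 Y72.314
G1 X175.215 Y80.882
G1 X177.447 Y91.825
G1 X187.394 Y96.903
G1 X197.566 Y92.292
G1 X200.303 Y81.464
M5
G00 X0.000 Y0.000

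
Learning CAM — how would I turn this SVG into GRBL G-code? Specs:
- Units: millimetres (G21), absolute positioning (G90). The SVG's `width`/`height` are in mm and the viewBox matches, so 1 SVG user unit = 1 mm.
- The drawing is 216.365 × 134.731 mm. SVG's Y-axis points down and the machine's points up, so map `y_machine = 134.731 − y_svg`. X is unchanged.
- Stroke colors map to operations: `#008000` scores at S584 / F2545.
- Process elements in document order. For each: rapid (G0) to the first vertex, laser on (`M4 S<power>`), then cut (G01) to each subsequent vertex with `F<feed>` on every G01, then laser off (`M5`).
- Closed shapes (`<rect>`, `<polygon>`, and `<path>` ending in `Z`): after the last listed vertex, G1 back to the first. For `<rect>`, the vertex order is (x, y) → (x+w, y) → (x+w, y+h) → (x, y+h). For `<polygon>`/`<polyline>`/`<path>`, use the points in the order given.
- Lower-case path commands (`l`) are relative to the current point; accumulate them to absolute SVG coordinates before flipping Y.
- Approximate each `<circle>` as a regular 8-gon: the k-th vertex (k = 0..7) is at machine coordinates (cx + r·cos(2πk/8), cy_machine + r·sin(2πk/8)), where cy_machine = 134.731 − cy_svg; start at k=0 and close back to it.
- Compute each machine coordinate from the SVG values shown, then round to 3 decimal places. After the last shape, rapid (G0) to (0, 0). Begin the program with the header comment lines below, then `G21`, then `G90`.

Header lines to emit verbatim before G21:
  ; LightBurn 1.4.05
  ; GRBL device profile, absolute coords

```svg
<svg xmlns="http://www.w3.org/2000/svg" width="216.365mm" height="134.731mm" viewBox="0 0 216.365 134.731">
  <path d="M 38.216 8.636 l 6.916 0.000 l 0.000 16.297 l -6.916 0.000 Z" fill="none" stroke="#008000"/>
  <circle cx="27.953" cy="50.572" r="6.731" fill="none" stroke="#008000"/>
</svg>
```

viewBox `0 0 216.365 134.731` with mm width/height → 1 unit = 1 mm. Flip: y_m = 134.731 − y_svg.

**Shape 1** — `<path>` rectangle, stroke `#008000` → score (S584, F2545). Machine vertices: (38.216,126.095) → (45.132,126.095) → (45.132,109.798) → (38.216,109.798) → (38.216,126.095). Closed: final G1 returns to the first vertex.

**Shape 2** — `<circle>` circle, stroke `#008000` → score (S584, F2545). Machine vertices: (34.684,84.159) → (32.713,88.919) → (27.953,90.890) → (23.193,88.919) → (21.222,84.159) → (23.193,79.399) → (27.953,77.428) → (32.713,79.399) → (34.684,84.159). Closed: final G1 returns to the first vertex.

; LightBurn 1.4.05
; GRBL device profile, absolute coords
G21
G90
G0 X38.216 Y126.095
M4 S584
G01 X45.132 Y126.095 F2545
G01 X45.132 Y109.798 F2545
G01 X38.216 Y109.798 F2545
G01 X38.216 Y126.095 F2545
M5
G0 X34.684 Y84.159
M4 S584
G01 X32.713 Y88.919 F2545
G01 X27.953 Y90.890 F2545
G01 X23.193 Y88.919 F2545
G01 X21.222 Y84.159 F2545
G01 X23.193 Y79.399 F2545
G01 X27.953 Y77.428 F2545
G01 X32.713 Y79.399 F2545
G01 X34.684 Y84.159 F2545
M5
G0 X0.000 Y0.000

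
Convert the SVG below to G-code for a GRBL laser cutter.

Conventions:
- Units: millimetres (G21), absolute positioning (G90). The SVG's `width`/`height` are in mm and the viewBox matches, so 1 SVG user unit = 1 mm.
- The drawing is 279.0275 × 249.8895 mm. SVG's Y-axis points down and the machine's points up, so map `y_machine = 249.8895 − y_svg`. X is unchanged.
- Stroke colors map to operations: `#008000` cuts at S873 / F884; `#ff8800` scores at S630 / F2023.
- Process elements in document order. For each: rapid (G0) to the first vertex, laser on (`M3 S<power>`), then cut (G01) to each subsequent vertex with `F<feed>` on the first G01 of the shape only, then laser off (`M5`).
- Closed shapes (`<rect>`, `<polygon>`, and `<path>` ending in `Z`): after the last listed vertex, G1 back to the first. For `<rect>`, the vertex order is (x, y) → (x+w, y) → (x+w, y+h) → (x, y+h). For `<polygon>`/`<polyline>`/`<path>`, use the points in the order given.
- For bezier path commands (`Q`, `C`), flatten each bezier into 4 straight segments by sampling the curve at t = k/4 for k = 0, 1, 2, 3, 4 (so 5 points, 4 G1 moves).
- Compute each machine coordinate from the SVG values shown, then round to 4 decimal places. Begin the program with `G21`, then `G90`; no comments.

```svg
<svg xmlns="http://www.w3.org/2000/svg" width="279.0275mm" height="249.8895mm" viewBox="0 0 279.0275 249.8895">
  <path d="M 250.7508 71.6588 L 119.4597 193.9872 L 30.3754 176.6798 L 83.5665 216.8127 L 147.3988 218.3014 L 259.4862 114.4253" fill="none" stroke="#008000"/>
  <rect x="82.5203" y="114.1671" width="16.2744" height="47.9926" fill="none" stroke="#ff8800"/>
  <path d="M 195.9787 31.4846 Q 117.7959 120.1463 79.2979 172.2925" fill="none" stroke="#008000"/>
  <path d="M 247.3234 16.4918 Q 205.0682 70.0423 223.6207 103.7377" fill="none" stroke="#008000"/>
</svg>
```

1 u = 1 mm; y_m = 249.8895 − y.

[1] `<path>` open polyline, #008000→cut S873 F884: (250.7508,178.2307) → (119.4597,55.9023) → (30.3754,73.2097) → (83.5665,33.0768) → (147.3988,31.5881) → (259.4862,135.4642)

[2] `<rect>` rectangle, #ff8800→score S630 F2023: (82.5203,135.7224) → (98.7947,135.7224) → (98.7947,87.7298) → (82.5203,87.7298) → (82.5203,135.7224) (closed)

[3] `<path>` quadratic bezier, #008000→cut S873 F884: (195.9787,218.4049) → (159.3676,176.3563) → (127.7171,138.8721) → (101.0272,105.9523) → (79.2979,77.5970)

[4] `<path>` quadratic bezier, #008000→cut S873 F884: (247.3234,233.3977) → (229.9963,207.8634) → (220.2701,184.8110) → (218.1449,164.2404) → (223.6207,146.1518)

G21
G90
G0 X250.7508 Y178.2307
M3 S873
G01 X119.4597 Y55.9023 F884
G01 X30.3754 Y73.2097
G01 X83.5665 Y33.0768
G01 X147.3988 Y31.5881
G01 X259.4862 Y135.4642
M5
G0 X82.5203 Y135.7224
M3 S630
G01 X98.7947 Y135.7224 F2023
G01 X98.7947 Y87.7298
G01 X82.5203 Y87.7298
G01 X82.5203 Y135.7224
M5
G0 X195.9787 Y218.4049
M3 S873
G01 X159.3676 Y176.3563 F884
G01 X127.7171 Y138.8721
G01 X101.0272 Y105.9523
G01 X79.2979 Y77.5970
M5
G0 X247.3234 Y233.3977
M3 S873
G01 X229.9963 Y207.8634 F884
G01 X220.2701 Y184.8110
G01 X218.1449 Y164.2404
G01 X223.6207 Y146.1518
M5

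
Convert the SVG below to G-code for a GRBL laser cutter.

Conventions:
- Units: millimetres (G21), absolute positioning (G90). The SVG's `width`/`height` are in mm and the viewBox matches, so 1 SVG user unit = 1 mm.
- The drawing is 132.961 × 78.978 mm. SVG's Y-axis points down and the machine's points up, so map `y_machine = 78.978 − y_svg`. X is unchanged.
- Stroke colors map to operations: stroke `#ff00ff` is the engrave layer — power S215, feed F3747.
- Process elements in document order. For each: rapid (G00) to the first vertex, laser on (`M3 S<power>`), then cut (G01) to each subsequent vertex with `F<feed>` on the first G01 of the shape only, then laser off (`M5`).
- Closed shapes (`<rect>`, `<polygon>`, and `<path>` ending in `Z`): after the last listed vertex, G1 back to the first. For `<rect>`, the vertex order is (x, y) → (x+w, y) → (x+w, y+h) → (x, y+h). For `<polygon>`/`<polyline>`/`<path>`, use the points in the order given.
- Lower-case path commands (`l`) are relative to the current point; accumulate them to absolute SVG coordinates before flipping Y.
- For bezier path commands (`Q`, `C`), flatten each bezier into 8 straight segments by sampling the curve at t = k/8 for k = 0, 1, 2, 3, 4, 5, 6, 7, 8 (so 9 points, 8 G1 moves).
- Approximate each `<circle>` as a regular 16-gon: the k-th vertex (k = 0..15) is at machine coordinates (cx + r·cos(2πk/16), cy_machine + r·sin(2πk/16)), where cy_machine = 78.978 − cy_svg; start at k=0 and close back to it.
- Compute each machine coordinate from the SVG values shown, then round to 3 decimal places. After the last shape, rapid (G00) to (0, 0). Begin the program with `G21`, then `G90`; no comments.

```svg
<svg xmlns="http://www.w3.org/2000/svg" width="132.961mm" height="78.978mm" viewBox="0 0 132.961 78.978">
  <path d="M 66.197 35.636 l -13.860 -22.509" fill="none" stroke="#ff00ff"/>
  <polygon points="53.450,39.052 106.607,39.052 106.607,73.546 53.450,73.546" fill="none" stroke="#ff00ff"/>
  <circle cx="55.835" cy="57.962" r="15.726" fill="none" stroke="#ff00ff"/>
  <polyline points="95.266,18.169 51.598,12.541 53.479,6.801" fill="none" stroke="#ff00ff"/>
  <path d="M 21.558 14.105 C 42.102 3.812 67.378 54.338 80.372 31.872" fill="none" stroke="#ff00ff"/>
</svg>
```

G21
G90
G00 X66.197 Y43.342
M3 S215
G01 X52.337 Y65.851 F3747
M5
G00 X53.450 Y39.926
M3 S215
G01 X106.607 Y39.926 F3747
G01 X106.607 Y5.432
G01 X53.450 Y5.432
G01 X53.450 Y39.926
M5
G00 X71.561 Y21.016
M3 S215
G01 X70.364 Y27.034 F3747
G01 X66.955 Y32.136
G01 X61.853 Y35.545
G01 X55.835 Y36.742
G01 X49.817 Y35.545
G01 X44.715 Y32.136
G01 X41.306 Y27.034
G01 X40.109 Y21.016
G01 X41.306 Y14.998
G01 X44.715 Y9.896
G01 X49.817 Y6.487
G01 X55.835 Y5.290
G01 X61.853 Y6.487
G01 X66.955 Y9.896
G01 X70.364 Y14.998
G01 X71.561 Y21.016
M5
G00 X95.266 Y60.809
M3 S215
G01 X51.598 Y66.437 F3747
G01 X53.479 Y72.177
M5
G00 X21.558 Y64.873
M3 S215
G01 X29.451 Y66.143 F3747
G01 X37.587 Y63.280
G01 X45.769 Y57.851
G01 X53.796 Y51.425
G01 X61.470 Y45.569
G01 X68.589 Y41.852
G01 X74.957 Y41.841
G01 X80.372 Y47.106
M5
G00 X0.000 Y0.000

Since the viewBox matches the mm dimensions, user units are millimetres directly. The only transform is the Y-flip y_m = 78.978 − y_svg.

Shape 1 is a line segment drawn with `<path>`. Its stroke #ff00ff means engrave at S215, F3747. After flipping Y the toolpath is (66.197,43.342) → (52.337,65.851).

Shape 2 is a rectangle drawn with `<polygon>`. Its stroke #ff00ff means engrave at S215, F3747. After flipping Y the toolpath is (53.450,39.926) → (106.607,39.926) → (106.607,5.432) → (53.450,5.432) → (53.450,39.926), returning to the start.

Shape 3 is a circle drawn with `<circle>`. Its stroke #ff00ff means engrave at S215, F3747. After flipping Y the toolpath is (71.561,21.016) → (70.364,27.034) → (66.955,32.136) → (61.853,35.545) → (55.835,36.742) → (49.817,35.545) → (44.715,32.136) → (41.306,27.034) → (40.109,21.016) → (41.306,14.998) → (44.715,9.896) → (49.817,6.487) → (55.835,5.290) → (61.853,6.487) → (66.955,9.896) → (70.364,14.998) → (71.561,21.016), returning to the start.

Shape 4 is a open polyline drawn with `<polyline>`. Its stroke #ff00ff means engrave at S215, F3747. After flipping Y the toolpath is (95.266,60.809) → (51.598,66.437) → (53.479,72.177).

Shape 5 is a cubic bezier drawn with `<path>`. Its stroke #ff00ff means engrave at S215, F3747. After flipping Y the toolpath is (21.558,64.873) → (29.451,66.143) → (37.587,63.280) → (45.769,57.851) → (53.796,51.425) → (61.470,45.569) → (68.589,41.852) → (74.957,41.841) → (80.372,47.106).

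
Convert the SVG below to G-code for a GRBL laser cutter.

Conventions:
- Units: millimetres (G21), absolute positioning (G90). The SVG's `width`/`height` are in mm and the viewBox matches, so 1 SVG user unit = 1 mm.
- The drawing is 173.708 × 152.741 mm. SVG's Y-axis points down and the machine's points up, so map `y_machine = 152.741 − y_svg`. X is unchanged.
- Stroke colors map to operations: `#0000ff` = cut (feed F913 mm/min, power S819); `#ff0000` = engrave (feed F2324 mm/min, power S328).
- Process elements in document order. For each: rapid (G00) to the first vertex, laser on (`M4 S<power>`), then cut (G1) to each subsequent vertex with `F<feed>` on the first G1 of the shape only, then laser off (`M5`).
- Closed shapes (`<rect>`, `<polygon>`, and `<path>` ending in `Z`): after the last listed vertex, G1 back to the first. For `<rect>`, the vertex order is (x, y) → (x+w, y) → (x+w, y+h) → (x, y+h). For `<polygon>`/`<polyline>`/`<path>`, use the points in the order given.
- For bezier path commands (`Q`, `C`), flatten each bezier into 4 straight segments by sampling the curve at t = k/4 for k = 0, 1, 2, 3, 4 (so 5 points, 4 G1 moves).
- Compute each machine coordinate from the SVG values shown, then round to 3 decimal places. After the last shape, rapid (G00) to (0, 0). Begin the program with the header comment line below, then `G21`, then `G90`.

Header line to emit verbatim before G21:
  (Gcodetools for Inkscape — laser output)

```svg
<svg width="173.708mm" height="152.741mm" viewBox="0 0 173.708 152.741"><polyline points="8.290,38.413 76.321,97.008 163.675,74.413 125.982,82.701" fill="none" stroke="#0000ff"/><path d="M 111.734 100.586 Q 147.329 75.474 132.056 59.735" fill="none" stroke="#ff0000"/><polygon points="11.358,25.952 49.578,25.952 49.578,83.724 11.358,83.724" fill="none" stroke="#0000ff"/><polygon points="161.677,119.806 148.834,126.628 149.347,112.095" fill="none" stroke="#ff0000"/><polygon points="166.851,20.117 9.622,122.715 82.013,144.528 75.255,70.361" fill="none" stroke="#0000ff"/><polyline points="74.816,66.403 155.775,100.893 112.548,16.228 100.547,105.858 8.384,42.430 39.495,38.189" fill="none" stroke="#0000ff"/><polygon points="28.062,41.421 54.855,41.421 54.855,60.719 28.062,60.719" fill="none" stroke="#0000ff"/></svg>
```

viewBox `0 0 173.708 152.741` with mm width/height → 1 unit = 1 mm. Flip: y_m = 152.741 − y_svg.

**Shape 1** — `<polyline>` open polyline, stroke `#0000ff` → cut (S819, F913). Machine vertices: (8.290,114.328) → (76.321,55.733) → (163.675,78.328) → (125.982,70.040). Open path.

**Shape 2** — `<path>` quadratic bezier, stroke `#ff0000` → engrave (S328, F2324). Control points (SVG): P0=(111.734,100.586), P1=(147.329,75.474), P2=(132.056,59.735); sampled at t=k/4. Machine vertices: (111.734,52.155) → (126.352,64.125) → (134.612,74.924) → (136.513,84.551) → (132.056,93.006). Open path.

**Shape 3** — `<polygon>` rectangle, stroke `#0000ff` → cut (S819, F913). Machine vertices: (11.358,126.789) → (49.578,126.789) → (49.578,69.017) → (11.358,69.017) → (11.358,126.789). Closed: final G1 returns to the first vertex.

**Shape 4** — `<polygon>` regular polygon, stroke `#ff0000` → engrave (S328, F2324). Machine vertices: (161.677,32.935) → (148.834,26.113) → (149.347,40.646) → (161.677,32.935). Closed: final G1 returns to the first vertex.

**Shape 5** — `<polygon>` closed polygon, stroke `#0000ff` → cut (S819, F913). Machine vertices: (166.851,132.624) → (9.622,30.026) → (82.013,8.213) → (75.255,82.380) → (166.851,132.624). Closed: final G1 returns to the first vertex.

**Shape 6** — `<polyline>` open polyline, stroke `#0000ff` → cut (S819, F913). Machine vertices: (74.816,86.338) → (155.775,51.848) → (112.548,136.513) → (100.547,46.883) → (8.384,110.311) → (39.495,114.552). Open path.

**Shape 7** — `<polygon>` rectangle, stroke `#0000ff` → cut (S819, F913). Machine vertices: (28.062,111.320) → (54.855,111.320) → (54.855,92.022) → (28.062,92.022) → (28.062,111.320). Closed: final G1 returns to the first vertex.

(Gcodetools for Inkscape — laser output)
G21
G90
G00 X8.290 Y114.328
M4 S819
G1 X76.321 Y55.733 F913
G1 X163.675 Y78.328
G1 X125.982 Y70.040
M5
G00 X111.734 Y52.155
M4 S328
G1 X126.352 Y64.125 F2324
G1 X134.612 Y74.924
G1 X136.513 Y84.551
G1 X132.056 Y93.006
M5
G00 X11.358 Y126.789
M4 S819
G1 X49.578 Y126.789 F913
G1 X49.578 Y69.017
G1 X11.358 Y69.017
G1 X11.358 Y126.789
M5
G00 X161.677 Y32.935
M4 S328
G1 X148.834 Y26.113 F2324
G1 X149.347 Y40.646
G1 X161.677 Y32.935
M5
G00 X166.851 Y132.624
M4 S819
G1 X9.622 Y30.026 F913
G1 X82.013 Y8.213
G1 X75.255 Y82.380
G1 X166.851 Y132.624
M5
G00 X74.816 Y86.338
M4 S819
G1 X155.775 Y51.848 F913
G1 X112.548 Y136.513
G1 X100.547 Y46.883
G1 X8.384 Y110.311
G1 X39.495 Y114.552
M5
G00 X28.062 Y111.320
M4 S819
G1 X54.855 Y111.320 F913
G1 X54.855 Y92.022
G1 X28.062 Y92.022
G1 X28.062 Y111.320
M5
G00 X0.000 Y0.000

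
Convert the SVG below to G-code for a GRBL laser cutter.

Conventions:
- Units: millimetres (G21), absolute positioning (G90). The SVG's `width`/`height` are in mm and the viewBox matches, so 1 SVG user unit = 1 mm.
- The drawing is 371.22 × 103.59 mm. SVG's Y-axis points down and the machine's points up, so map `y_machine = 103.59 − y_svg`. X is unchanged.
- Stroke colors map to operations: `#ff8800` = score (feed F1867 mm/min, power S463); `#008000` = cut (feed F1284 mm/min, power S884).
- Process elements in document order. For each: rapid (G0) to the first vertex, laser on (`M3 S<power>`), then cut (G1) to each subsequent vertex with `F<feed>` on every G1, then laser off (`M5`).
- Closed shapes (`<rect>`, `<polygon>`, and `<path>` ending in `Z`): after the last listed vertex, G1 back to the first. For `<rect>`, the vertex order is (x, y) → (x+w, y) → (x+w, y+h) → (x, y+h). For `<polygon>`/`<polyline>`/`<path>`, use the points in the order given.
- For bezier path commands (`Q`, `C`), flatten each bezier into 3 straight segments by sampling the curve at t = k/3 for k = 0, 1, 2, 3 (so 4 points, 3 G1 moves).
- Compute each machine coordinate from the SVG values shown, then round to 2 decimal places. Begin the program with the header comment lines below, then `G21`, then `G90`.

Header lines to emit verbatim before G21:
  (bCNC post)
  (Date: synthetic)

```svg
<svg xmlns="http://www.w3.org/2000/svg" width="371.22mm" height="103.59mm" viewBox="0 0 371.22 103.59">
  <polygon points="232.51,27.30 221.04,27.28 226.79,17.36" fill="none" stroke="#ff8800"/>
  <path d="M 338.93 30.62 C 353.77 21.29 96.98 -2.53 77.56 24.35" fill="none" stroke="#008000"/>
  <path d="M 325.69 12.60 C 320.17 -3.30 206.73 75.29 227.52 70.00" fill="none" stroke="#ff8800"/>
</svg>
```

(bCNC post)
(Date: synthetic)
G21
G90
G0 X232.51 Y76.29
M3 S463
G1 X221.04 Y76.31 F1867
G1 X226.79 Y86.23 F1867
G1 X232.51 Y76.29 F1867
M5
G0 X338.93 Y72.97
M3 S884
G1 X282.08 Y84.72 F1284
G1 X157.25 Y91.63 F1284
G1 X77.56 Y79.24 F1284
M5
G0 X325.69 Y90.99
M3 S463
G1 X293.17 Y82.00 F1867
G1 X242.50 Y49.65 F1867
G1 X227.52 Y33.59 F1867
M5

viewBox `0 0 371.22 103.59` with mm width/height → 1 unit = 1 mm. Flip: y_m = 103.59 − y_svg.

**Shape 1** — `<polygon>` regular polygon, stroke `#ff8800` → score (S463, F1867). Machine vertices: (232.51,76.29) → (221.04,76.31) → (226.79,86.23) → (232.51,76.29). Closed: final G1 returns to the first vertex.

**Shape 2** — `<path>` cubic bezier, stroke `#008000` → cut (S884, F1284). Control points (SVG): P0=(338.93,30.62), P1=(353.77,21.29), P2=(96.98,-2.53), P3=(77.56,24.35); sampled at t=k/3. Machine vertices: (338.93,72.97) → (282.08,84.72) → (157.25,91.63) → (77.56,79.24). Open path.

**Shape 3** — `<path>` cubic bezier, stroke `#ff8800` → score (S463, F1867). Control points (SVG): P0=(325.69,12.60), P1=(320.17,-3.30), P2=(206.73,75.29), P3=(227.52,70.00); sampled at t=k/3. Machine vertices: (325.69,90.99) → (293.17,82.00) → (242.50,49.65) → (227.52,33.59). Open path.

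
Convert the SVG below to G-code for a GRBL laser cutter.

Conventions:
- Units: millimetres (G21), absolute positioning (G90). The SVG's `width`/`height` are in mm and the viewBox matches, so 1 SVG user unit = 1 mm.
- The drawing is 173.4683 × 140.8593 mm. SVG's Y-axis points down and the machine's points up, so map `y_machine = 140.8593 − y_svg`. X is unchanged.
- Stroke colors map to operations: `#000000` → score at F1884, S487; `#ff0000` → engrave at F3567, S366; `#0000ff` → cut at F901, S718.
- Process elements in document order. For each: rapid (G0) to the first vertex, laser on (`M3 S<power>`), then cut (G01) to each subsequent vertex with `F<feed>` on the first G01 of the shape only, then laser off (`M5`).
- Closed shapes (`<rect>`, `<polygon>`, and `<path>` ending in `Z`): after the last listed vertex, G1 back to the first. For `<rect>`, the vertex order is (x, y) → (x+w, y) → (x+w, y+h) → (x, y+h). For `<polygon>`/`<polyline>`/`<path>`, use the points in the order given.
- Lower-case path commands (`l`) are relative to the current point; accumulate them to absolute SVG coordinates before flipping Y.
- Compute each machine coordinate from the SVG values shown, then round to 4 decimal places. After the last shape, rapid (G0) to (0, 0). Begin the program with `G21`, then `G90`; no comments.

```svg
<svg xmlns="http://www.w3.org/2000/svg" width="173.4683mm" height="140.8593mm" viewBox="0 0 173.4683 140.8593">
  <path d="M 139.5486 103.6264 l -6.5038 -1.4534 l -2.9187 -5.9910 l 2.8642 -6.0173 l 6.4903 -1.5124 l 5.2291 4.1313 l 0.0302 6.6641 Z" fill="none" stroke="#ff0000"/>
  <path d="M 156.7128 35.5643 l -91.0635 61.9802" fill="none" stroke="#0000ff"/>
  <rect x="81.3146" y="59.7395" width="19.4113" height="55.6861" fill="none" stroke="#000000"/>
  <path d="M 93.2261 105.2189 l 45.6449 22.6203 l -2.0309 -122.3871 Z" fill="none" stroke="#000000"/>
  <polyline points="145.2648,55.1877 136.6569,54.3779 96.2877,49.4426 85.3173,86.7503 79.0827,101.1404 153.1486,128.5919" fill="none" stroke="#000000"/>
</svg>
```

Since the viewBox matches the mm dimensions, user units are millimetres directly. The only transform is the Y-flip y_m = 140.8593 − y_svg.

Shape 1 is a regular polygon drawn with `<path>`. Its stroke #ff0000 means engrave at S366, F3567. After flipping Y the toolpath is (139.5486,37.2329) → (133.0448,38.6863) → (130.1261,44.6773) → (132.9903,50.6946) → (139.4806,52.2070) → (144.7097,48.0757) → (144.7399,41.4116) → (139.5486,37.2329), returning to the start.

Shape 2 is a line segment drawn with `<path>`. Its stroke #0000ff means cut at S718, F901. After flipping Y the toolpath is (156.7128,105.2950) → (65.6493,43.3148).

Shape 3 is a rectangle drawn with `<rect>`. Its stroke #000000 means score at S487, F1884. After flipping Y the toolpath is (81.3146,81.1198) → (100.7259,81.1198) → (100.7259,25.4337) → (81.3146,25.4337) → (81.3146,81.1198), returning to the start.

Shape 4 is a closed polygon drawn with `<path>`. Its stroke #000000 means score at S487, F1884. After flipping Y the toolpath is (93.2261,35.6404) → (138.8710,13.0201) → (136.8401,135.4072) → (93.2261,35.6404), returning to the start.

Shape 5 is a open polyline drawn with `<polyline>`. Its stroke #000000 means score at S487, F1884. After flipping Y the toolpath is (145.2648,85.6716) → (136.6569,86.4814) → (96.2877,91.4167) → (85.3173,54.1090) → (79.0827,39.7189) → (153.1486,12.2674).

G21
G90
G0 X139.5486 Y37.2329
M3 S366
G01 X133.0448 Y38.6863 F3567
G01 X130.1261 Y44.6773
G01 X132.9903 Y50.6946
G01 X139.4806 Y52.2070
G01 X144.7097 Y48.0757
G01 X144.7399 Y41.4116
G01 X139.5486 Y37.2329
M5
G0 X156.7128 Y105.2950
M3 S718
G01 X65.6493 Y43.3148 F901
M5
G0 X81.3146 Y81.1198
M3 S487
G01 X100.7259 Y81.1198 F1884
G01 X100.7259 Y25.4337
G01 X81.3146 Y25.4337
G01 X81.3146 Y81.1198
M5
G0 X93.2261 Y35.6404
M3 S487
G01 X138.8710 Y13.0201 F1884
G01 X136.8401 Y135.4072
G01 X93.2261 Y35.6404
M5
G0 X145.2648 Y85.6716
M3 S487
G01 X136.6569 Y86.4814 F1884
G01 X96.2877 Y91.4167
G01 X85.3173 Y54.1090
G01 X79.0827 Y39.7189
G01 X153.1486 Y12.2674
M5
G0 X0.0000 Y0.0000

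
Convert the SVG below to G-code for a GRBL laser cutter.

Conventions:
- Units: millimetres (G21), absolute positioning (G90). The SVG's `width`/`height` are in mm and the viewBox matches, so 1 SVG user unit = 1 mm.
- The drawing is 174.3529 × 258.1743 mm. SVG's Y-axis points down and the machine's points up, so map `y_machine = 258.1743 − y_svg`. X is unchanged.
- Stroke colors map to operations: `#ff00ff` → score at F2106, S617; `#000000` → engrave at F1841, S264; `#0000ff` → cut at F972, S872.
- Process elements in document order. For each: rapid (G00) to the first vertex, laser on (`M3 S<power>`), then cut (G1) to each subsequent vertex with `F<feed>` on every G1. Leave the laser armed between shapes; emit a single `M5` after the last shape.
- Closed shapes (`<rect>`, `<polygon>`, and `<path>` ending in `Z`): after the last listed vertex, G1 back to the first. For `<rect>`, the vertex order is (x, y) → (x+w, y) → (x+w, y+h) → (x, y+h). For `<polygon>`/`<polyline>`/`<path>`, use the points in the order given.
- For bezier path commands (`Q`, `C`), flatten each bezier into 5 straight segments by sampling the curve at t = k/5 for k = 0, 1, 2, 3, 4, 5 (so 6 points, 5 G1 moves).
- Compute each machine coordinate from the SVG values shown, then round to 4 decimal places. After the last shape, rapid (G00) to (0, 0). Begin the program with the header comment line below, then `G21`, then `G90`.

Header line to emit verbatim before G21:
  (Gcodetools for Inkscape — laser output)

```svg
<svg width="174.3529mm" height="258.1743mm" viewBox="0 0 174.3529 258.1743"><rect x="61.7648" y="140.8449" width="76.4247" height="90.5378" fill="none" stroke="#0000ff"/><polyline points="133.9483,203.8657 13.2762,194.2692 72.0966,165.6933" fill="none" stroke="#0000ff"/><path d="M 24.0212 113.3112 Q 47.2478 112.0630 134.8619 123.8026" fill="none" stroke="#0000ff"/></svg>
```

Since the viewBox matches the mm dimensions, user units are millimetres directly. The only transform is the Y-flip y_m = 258.1743 − y_svg.

Shape 1 is a rectangle drawn with `<rect>`. Its stroke #0000ff means cut at S872, F972. After flipping Y the toolpath is (61.7648,117.3294) → (138.1895,117.3294) → (138.1895,26.7916) → (61.7648,26.7916) → (61.7648,117.3294), returning to the start.

Shape 2 is a open polyline drawn with `<polyline>`. Its stroke #0000ff means cut at S872, F972. After flipping Y the toolpath is (133.9483,54.3086) → (13.2762,63.9051) → (72.0966,92.4810).

Shape 3 is a quadratic bezier drawn with `<path>`. Its stroke #0000ff means cut at S872, F972. After flipping Y the toolpath is (24.0212,144.8631) → (35.8873,144.8429) → (52.9045,143.7836) → (75.0726,141.6853) → (102.3918,138.5480) → (134.8619,134.3717).

(Gcodetools for Inkscape — laser output)
G21
G90
G00 X61.7648 Y117.3294
M3 S872
G1 X138.1895 Y117.3294 F972
G1 X138.1895 Y26.7916 F972
G1 X61.7648 Y26.7916 F972
G1 X61.7648 Y117.3294 F972
G00 X133.9483 Y54.3086
M3 S872
G1 X13.2762 Y63.9051 F972
G1 X72.0966 Y92.4810 F972
G00 X24.0212 Y144.8631
M3 S872
G1 X35.8873 Y144.8429 F972
G1 X52.9045 Y143.7836 F972
G1 X75.0726 Y141.6853 F972
G1 X102.3918 Y138.5480 F972
G1 X134.8619 Y134.3717 F972
M5
G00 X0.0000 Y0.0000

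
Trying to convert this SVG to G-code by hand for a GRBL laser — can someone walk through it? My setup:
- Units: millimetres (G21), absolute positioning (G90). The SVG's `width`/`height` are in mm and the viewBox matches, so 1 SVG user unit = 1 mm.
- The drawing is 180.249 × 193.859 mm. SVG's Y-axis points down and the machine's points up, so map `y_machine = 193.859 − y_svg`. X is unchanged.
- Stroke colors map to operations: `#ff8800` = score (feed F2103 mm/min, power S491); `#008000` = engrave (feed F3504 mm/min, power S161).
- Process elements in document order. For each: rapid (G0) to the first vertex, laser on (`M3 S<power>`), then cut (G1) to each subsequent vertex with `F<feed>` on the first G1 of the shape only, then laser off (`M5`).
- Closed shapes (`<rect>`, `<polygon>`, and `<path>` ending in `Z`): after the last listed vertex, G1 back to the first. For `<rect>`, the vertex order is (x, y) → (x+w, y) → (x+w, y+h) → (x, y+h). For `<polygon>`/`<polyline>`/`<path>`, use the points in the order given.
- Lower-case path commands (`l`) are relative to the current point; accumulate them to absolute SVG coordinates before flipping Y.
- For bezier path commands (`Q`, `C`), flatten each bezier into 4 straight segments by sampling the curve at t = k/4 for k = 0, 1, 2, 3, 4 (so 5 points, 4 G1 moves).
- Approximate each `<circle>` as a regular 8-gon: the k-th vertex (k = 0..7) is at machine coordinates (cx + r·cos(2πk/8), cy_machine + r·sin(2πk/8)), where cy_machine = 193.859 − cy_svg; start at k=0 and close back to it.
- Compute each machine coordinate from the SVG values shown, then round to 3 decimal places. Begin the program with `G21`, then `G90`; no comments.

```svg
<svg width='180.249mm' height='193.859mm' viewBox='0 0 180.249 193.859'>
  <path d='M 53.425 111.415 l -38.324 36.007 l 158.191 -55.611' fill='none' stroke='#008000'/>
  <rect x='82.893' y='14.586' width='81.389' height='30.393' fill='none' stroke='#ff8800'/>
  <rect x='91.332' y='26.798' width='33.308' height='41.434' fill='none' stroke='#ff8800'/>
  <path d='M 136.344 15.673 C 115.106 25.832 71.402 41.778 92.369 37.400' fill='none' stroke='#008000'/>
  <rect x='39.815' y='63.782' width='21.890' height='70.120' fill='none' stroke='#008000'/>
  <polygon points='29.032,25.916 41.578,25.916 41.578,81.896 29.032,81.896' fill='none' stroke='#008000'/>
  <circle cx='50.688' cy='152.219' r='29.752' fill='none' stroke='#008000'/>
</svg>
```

viewBox `0 0 180.249 193.859` with mm width/height → 1 unit = 1 mm. Flip: y_m = 193.859 − y_svg.

**Shape 1** — `<path>` open polyline, stroke `#008000` → engrave (S161, F3504). Machine vertices: (53.425,82.444) → (15.101,46.437) → (173.292,102.048). Open path.

**Shape 2** — `<rect>` rectangle, stroke `#ff8800` → score (S491, F2103). Machine vertices: (82.893,179.273) → (164.282,179.273) → (164.282,148.880) → (82.893,148.880) → (82.893,179.273). Closed: final G1 returns to the first vertex.

**Shape 3** — `<rect>` rectangle, stroke `#ff8800` → score (S491, F2103). Machine vertices: (91.332,167.061) → (124.640,167.061) → (124.640,125.627) → (91.332,125.627) → (91.332,167.061). Closed: final G1 returns to the first vertex.

**Shape 4** — `<path>` cubic bezier, stroke `#008000` → engrave (S161, F3504). Control points (SVG): P0=(136.344,15.673), P1=(115.106,25.832), P2=(71.402,41.778), P3=(92.369,37.400); sampled at t=k/4. Machine vertices: (136.344,178.186) → (117.565,169.890) → (98.530,161.871) → (87.408,156.578) → (92.369,156.459). Open path.

**Shape 5** — `<rect>` rectangle, stroke `#008000` → engrave (S161, F3504). Machine vertices: (39.815,130.077) → (61.705,130.077) → (61.705,59.957) → (39.815,59.957) → (39.815,130.077). Closed: final G1 returns to the first vertex.

**Shape 6** — `<polygon>` rectangle, stroke `#008000` → engrave (S161, F3504). Machine vertices: (29.032,167.943) → (41.578,167.943) → (41.578,111.963) → (29.032,111.963) → (29.032,167.943). Closed: final G1 returns to the first vertex.

**Shape 7** — `<circle>` circle, stroke `#008000` → engrave (S161, F3504). Machine vertices: (80.440,41.640) → (71.726,62.678) → (50.688,71.392) → (29.650,62.678) → (20.936,41.640) → (29.650,20.602) → (50.688,11.888) → (71.726,20.602) → (80.440,41.640). Closed: final G1 returns to the first vertex.

G21
G90
G0 X53.425 Y82.444
M3 S161
G1 X15.101 Y46.437 F3504
G1 X173.292 Y102.048
M5
G0 X82.893 Y179.273
M3 S491
G1 X164.282 Y179.273 F2103
G1 X164.282 Y148.880
G1 X82.893 Y148.880
G1 X82.893 Y179.273
M5
G0 X91.332 Y167.061
M3 S491
G1 X124.640 Y167.061 F2103
G1 X124.640 Y125.627
G1 X91.332 Y125.627
G1 X91.332 Y167.061
M5
G0 X136.344 Y178.186
M3 S161
G1 X117.565 Y169.890 F3504
G1 X98.530 Y161.871
G1 X87.408 Y156.578
G1 X92.369 Y156.459
M5
G0 X39.815 Y130.077
M3 S161
G1 X61.705 Y130.077 F3504
G1 X61.705 Y59.957
G1 X39.815 Y59.957
G1 X39.815 Y130.077
M5
G0 X29.032 Y167.943
M3 S161
G1 X41.578 Y167.943 F3504
G1 X41.578 Y111.963
G1 X29.032 Y111.963
G1 X29.032 Y167.943
M5
G0 X80.440 Y41.640
M3 S161
G1 X71.726 Y62.678 F3504
G1 X50.688 Y71.392
G1 X29.650 Y62.678
G1 X20.936 Y41.640
G1 X29.650 Y20.602
G1 X50.688 Y11.888
G1 X71.726 Y20.602
G1 X80.440 Y41.640
M5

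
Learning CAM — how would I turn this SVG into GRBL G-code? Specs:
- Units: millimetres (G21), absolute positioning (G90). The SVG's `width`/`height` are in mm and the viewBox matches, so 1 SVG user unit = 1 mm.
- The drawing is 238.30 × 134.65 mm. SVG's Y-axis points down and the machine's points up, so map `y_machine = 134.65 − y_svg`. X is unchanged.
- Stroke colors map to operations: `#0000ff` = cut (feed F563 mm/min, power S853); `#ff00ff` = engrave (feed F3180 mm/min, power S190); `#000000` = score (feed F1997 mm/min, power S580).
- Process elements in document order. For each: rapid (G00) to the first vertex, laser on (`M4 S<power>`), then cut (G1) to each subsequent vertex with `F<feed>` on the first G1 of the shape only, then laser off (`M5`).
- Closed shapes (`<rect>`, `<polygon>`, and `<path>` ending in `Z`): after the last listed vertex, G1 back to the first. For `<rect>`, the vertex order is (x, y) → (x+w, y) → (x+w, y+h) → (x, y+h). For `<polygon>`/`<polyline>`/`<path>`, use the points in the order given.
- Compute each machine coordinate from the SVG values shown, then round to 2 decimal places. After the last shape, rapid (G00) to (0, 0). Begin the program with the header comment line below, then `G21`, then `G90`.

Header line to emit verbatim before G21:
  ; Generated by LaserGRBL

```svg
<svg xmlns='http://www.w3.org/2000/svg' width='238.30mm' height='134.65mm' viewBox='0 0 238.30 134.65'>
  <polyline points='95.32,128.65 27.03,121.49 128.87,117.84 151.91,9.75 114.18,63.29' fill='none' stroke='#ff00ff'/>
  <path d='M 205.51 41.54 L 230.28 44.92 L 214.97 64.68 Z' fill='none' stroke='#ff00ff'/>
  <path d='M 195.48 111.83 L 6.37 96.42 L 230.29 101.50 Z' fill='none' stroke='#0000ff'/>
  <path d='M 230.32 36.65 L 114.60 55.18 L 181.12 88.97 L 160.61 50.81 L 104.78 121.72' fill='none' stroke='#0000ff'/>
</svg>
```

; Generated by LaserGRBL
G21
G90
G00 X95.32 Y6.00
M4 S190
G1 X27.03 Y13.16 F3180
G1 X128.87 Y16.81
G1 X151.91 Y124.90
G1 X114.18 Y71.36
M5
G00 X205.51 Y93.11
M4 S190
G1 X230.28 Y89.73 F3180
G1 X214.97 Y69.97
G1 X205.51 Y93.11
M5
G00 X195.48 Y22.82
M4 S853
G1 X6.37 Y38.23 F563
G1 X230.29 Y33.15
G1 X195.48 Y22.82
M5
G00 X230.32 Y98.00
M4 S853
G1 X114.60 Y79.47 F563
G1 X181.12 Y45.68
G1 X160.61 Y83.84
G1 X104.78 Y12.93
M5
G00 X0.00 Y0.00

viewBox `0 0 238.30 134.65` with mm width/height → 1 unit = 1 mm. Flip: y_m = 134.65 − y_svg.

**Shape 1** — `<polyline>` open polyline, stroke `#ff00ff` → engrave (S190, F3180). Machine vertices: (95.32,6.00) → (27.03,13.16) → (128.87,16.81) → (151.91,124.90) → (114.18,71.36). Open path.

**Shape 2** — `<path>` regular polygon, stroke `#ff00ff` → engrave (S190, F3180). Machine vertices: (205.51,93.11) → (230.28,89.73) → (214.97,69.97) → (205.51,93.11). Closed: final G1 returns to the first vertex.

**Shape 3** — `<path>` closed polygon, stroke `#0000ff` → cut (S853, F563). Machine vertices: (195.48,22.82) → (6.37,38.23) → (230.29,33.15) → (195.48,22.82). Closed: final G1 returns to the first vertex.

**Shape 4** — `<path>` open polyline, stroke `#0000ff` → cut (S853, F563). Machine vertices: (230.32,98.00) → (114.60,79.47) → (181.12,45.68) → (160.61,83.84) → (104.78,12.93). Open path.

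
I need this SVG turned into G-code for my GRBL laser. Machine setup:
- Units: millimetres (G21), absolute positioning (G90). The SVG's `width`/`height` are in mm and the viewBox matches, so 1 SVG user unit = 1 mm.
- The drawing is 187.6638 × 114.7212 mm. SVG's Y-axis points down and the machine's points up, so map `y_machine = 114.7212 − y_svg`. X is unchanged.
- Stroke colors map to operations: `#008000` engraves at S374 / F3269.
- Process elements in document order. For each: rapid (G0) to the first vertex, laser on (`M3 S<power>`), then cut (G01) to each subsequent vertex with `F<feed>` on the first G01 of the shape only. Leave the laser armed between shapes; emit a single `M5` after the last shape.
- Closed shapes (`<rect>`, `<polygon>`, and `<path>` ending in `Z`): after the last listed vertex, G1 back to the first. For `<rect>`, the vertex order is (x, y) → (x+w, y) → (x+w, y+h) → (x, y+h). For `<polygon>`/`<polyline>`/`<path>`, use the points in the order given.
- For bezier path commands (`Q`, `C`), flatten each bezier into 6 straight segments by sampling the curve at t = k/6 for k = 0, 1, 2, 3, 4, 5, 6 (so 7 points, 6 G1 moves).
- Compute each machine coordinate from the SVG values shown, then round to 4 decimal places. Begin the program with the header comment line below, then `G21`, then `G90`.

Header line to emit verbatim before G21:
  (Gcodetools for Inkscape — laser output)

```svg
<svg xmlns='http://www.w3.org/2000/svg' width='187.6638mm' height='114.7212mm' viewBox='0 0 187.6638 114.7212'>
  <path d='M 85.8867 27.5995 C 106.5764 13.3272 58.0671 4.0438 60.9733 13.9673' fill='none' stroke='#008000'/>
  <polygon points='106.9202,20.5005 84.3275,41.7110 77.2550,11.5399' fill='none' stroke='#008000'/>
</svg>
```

Since the viewBox matches the mm dimensions, user units are millimetres directly. The only transform is the Y-flip y_m = 114.7212 − y_svg.

Shape 1 is a cubic bezier drawn with `<path>`. Its stroke #008000 means engrave at S374, F3269. After flipping Y the toolpath is (85.8867,87.1217) → (91.0234,93.7763) → (87.9773,99.2044) → (80.0988,103.0112) → (70.7384,104.8017) → (63.2464,104.1809) → (60.9733,100.7539).

Shape 2 is a regular polygon drawn with `<polygon>`. Its stroke #008000 means engrave at S374, F3269. After flipping Y the toolpath is (106.9202,94.2207) → (84.3275,73.0102) → (77.2550,103.1813) → (106.9202,94.2207), returning to the start.

(Gcodetools for Inkscape — laser output)
G21
G90
G0 X85.8867 Y87.1217
M3 S374
G01 X91.0234 Y93.7763 F3269
G01 X87.9773 Y99.2044
G01 X80.0988 Y103.0112
G01 X70.7384 Y104.8017
G01 X63.2464 Y104.1809
G01 X60.9733 Y100.7539
G0 X106.9202 Y94.2207
M3 S374
G01 X84.3275 Y73.0102 F3269
G01 X77.2550 Y103.1813
G01 X106.9202 Y94.2207
M5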